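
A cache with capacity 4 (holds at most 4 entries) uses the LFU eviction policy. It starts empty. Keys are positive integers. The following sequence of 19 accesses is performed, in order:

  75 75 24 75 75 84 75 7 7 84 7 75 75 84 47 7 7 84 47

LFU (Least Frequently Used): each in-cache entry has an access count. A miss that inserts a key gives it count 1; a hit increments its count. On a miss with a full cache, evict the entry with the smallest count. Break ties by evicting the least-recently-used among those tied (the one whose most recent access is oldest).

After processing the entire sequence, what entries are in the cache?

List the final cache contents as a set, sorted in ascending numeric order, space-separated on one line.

LFU simulation (capacity=4):
  1. access 75: MISS. Cache: [75(c=1)]
  2. access 75: HIT, count now 2. Cache: [75(c=2)]
  3. access 24: MISS. Cache: [24(c=1) 75(c=2)]
  4. access 75: HIT, count now 3. Cache: [24(c=1) 75(c=3)]
  5. access 75: HIT, count now 4. Cache: [24(c=1) 75(c=4)]
  6. access 84: MISS. Cache: [24(c=1) 84(c=1) 75(c=4)]
  7. access 75: HIT, count now 5. Cache: [24(c=1) 84(c=1) 75(c=5)]
  8. access 7: MISS. Cache: [24(c=1) 84(c=1) 7(c=1) 75(c=5)]
  9. access 7: HIT, count now 2. Cache: [24(c=1) 84(c=1) 7(c=2) 75(c=5)]
  10. access 84: HIT, count now 2. Cache: [24(c=1) 7(c=2) 84(c=2) 75(c=5)]
  11. access 7: HIT, count now 3. Cache: [24(c=1) 84(c=2) 7(c=3) 75(c=5)]
  12. access 75: HIT, count now 6. Cache: [24(c=1) 84(c=2) 7(c=3) 75(c=6)]
  13. access 75: HIT, count now 7. Cache: [24(c=1) 84(c=2) 7(c=3) 75(c=7)]
  14. access 84: HIT, count now 3. Cache: [24(c=1) 7(c=3) 84(c=3) 75(c=7)]
  15. access 47: MISS, evict 24(c=1). Cache: [47(c=1) 7(c=3) 84(c=3) 75(c=7)]
  16. access 7: HIT, count now 4. Cache: [47(c=1) 84(c=3) 7(c=4) 75(c=7)]
  17. access 7: HIT, count now 5. Cache: [47(c=1) 84(c=3) 7(c=5) 75(c=7)]
  18. access 84: HIT, count now 4. Cache: [47(c=1) 84(c=4) 7(c=5) 75(c=7)]
  19. access 47: HIT, count now 2. Cache: [47(c=2) 84(c=4) 7(c=5) 75(c=7)]
Total: 14 hits, 5 misses, 1 evictions

Answer: 7 47 75 84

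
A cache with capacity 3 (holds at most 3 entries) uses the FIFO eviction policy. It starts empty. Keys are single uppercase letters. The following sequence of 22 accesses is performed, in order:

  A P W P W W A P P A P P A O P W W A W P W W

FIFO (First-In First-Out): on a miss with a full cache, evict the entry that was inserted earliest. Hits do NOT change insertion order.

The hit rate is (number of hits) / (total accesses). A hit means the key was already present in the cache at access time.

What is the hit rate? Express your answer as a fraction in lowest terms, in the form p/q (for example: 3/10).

Answer: 15/22

Derivation:
FIFO simulation (capacity=3):
  1. access A: MISS. Cache (old->new): [A]
  2. access P: MISS. Cache (old->new): [A P]
  3. access W: MISS. Cache (old->new): [A P W]
  4. access P: HIT. Cache (old->new): [A P W]
  5. access W: HIT. Cache (old->new): [A P W]
  6. access W: HIT. Cache (old->new): [A P W]
  7. access A: HIT. Cache (old->new): [A P W]
  8. access P: HIT. Cache (old->new): [A P W]
  9. access P: HIT. Cache (old->new): [A P W]
  10. access A: HIT. Cache (old->new): [A P W]
  11. access P: HIT. Cache (old->new): [A P W]
  12. access P: HIT. Cache (old->new): [A P W]
  13. access A: HIT. Cache (old->new): [A P W]
  14. access O: MISS, evict A. Cache (old->new): [P W O]
  15. access P: HIT. Cache (old->new): [P W O]
  16. access W: HIT. Cache (old->new): [P W O]
  17. access W: HIT. Cache (old->new): [P W O]
  18. access A: MISS, evict P. Cache (old->new): [W O A]
  19. access W: HIT. Cache (old->new): [W O A]
  20. access P: MISS, evict W. Cache (old->new): [O A P]
  21. access W: MISS, evict O. Cache (old->new): [A P W]
  22. access W: HIT. Cache (old->new): [A P W]
Total: 15 hits, 7 misses, 4 evictions

Hit rate = 15/22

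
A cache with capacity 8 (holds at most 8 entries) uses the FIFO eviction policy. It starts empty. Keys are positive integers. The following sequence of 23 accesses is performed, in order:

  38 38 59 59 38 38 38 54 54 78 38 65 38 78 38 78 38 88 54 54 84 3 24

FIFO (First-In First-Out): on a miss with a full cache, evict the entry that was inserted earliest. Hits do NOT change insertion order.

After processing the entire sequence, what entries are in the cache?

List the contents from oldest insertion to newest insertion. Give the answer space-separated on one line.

Answer: 59 54 78 65 88 84 3 24

Derivation:
FIFO simulation (capacity=8):
  1. access 38: MISS. Cache (old->new): [38]
  2. access 38: HIT. Cache (old->new): [38]
  3. access 59: MISS. Cache (old->new): [38 59]
  4. access 59: HIT. Cache (old->new): [38 59]
  5. access 38: HIT. Cache (old->new): [38 59]
  6. access 38: HIT. Cache (old->new): [38 59]
  7. access 38: HIT. Cache (old->new): [38 59]
  8. access 54: MISS. Cache (old->new): [38 59 54]
  9. access 54: HIT. Cache (old->new): [38 59 54]
  10. access 78: MISS. Cache (old->new): [38 59 54 78]
  11. access 38: HIT. Cache (old->new): [38 59 54 78]
  12. access 65: MISS. Cache (old->new): [38 59 54 78 65]
  13. access 38: HIT. Cache (old->new): [38 59 54 78 65]
  14. access 78: HIT. Cache (old->new): [38 59 54 78 65]
  15. access 38: HIT. Cache (old->new): [38 59 54 78 65]
  16. access 78: HIT. Cache (old->new): [38 59 54 78 65]
  17. access 38: HIT. Cache (old->new): [38 59 54 78 65]
  18. access 88: MISS. Cache (old->new): [38 59 54 78 65 88]
  19. access 54: HIT. Cache (old->new): [38 59 54 78 65 88]
  20. access 54: HIT. Cache (old->new): [38 59 54 78 65 88]
  21. access 84: MISS. Cache (old->new): [38 59 54 78 65 88 84]
  22. access 3: MISS. Cache (old->new): [38 59 54 78 65 88 84 3]
  23. access 24: MISS, evict 38. Cache (old->new): [59 54 78 65 88 84 3 24]
Total: 14 hits, 9 misses, 1 evictions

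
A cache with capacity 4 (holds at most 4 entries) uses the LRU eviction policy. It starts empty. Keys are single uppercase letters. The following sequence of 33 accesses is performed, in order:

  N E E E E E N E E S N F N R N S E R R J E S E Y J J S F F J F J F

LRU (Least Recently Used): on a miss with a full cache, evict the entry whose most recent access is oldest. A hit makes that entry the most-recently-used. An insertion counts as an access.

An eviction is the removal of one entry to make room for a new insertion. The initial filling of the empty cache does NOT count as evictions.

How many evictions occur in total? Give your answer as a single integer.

LRU simulation (capacity=4):
  1. access N: MISS. Cache (LRU->MRU): [N]
  2. access E: MISS. Cache (LRU->MRU): [N E]
  3. access E: HIT. Cache (LRU->MRU): [N E]
  4. access E: HIT. Cache (LRU->MRU): [N E]
  5. access E: HIT. Cache (LRU->MRU): [N E]
  6. access E: HIT. Cache (LRU->MRU): [N E]
  7. access N: HIT. Cache (LRU->MRU): [E N]
  8. access E: HIT. Cache (LRU->MRU): [N E]
  9. access E: HIT. Cache (LRU->MRU): [N E]
  10. access S: MISS. Cache (LRU->MRU): [N E S]
  11. access N: HIT. Cache (LRU->MRU): [E S N]
  12. access F: MISS. Cache (LRU->MRU): [E S N F]
  13. access N: HIT. Cache (LRU->MRU): [E S F N]
  14. access R: MISS, evict E. Cache (LRU->MRU): [S F N R]
  15. access N: HIT. Cache (LRU->MRU): [S F R N]
  16. access S: HIT. Cache (LRU->MRU): [F R N S]
  17. access E: MISS, evict F. Cache (LRU->MRU): [R N S E]
  18. access R: HIT. Cache (LRU->MRU): [N S E R]
  19. access R: HIT. Cache (LRU->MRU): [N S E R]
  20. access J: MISS, evict N. Cache (LRU->MRU): [S E R J]
  21. access E: HIT. Cache (LRU->MRU): [S R J E]
  22. access S: HIT. Cache (LRU->MRU): [R J E S]
  23. access E: HIT. Cache (LRU->MRU): [R J S E]
  24. access Y: MISS, evict R. Cache (LRU->MRU): [J S E Y]
  25. access J: HIT. Cache (LRU->MRU): [S E Y J]
  26. access J: HIT. Cache (LRU->MRU): [S E Y J]
  27. access S: HIT. Cache (LRU->MRU): [E Y J S]
  28. access F: MISS, evict E. Cache (LRU->MRU): [Y J S F]
  29. access F: HIT. Cache (LRU->MRU): [Y J S F]
  30. access J: HIT. Cache (LRU->MRU): [Y S F J]
  31. access F: HIT. Cache (LRU->MRU): [Y S J F]
  32. access J: HIT. Cache (LRU->MRU): [Y S F J]
  33. access F: HIT. Cache (LRU->MRU): [Y S J F]
Total: 24 hits, 9 misses, 5 evictions

Answer: 5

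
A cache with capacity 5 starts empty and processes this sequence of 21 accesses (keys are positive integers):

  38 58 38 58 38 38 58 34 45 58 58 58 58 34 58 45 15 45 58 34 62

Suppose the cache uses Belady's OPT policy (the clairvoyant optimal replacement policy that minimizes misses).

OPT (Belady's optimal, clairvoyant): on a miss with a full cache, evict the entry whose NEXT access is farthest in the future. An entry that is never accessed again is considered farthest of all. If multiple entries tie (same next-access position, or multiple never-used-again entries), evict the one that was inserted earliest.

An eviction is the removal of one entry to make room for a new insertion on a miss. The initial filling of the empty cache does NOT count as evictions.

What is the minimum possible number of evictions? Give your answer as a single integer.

OPT (Belady) simulation (capacity=5):
  1. access 38: MISS. Cache: [38]
  2. access 58: MISS. Cache: [38 58]
  3. access 38: HIT. Next use of 38: step 5. Cache: [38 58]
  4. access 58: HIT. Next use of 58: step 7. Cache: [38 58]
  5. access 38: HIT. Next use of 38: step 6. Cache: [38 58]
  6. access 38: HIT. Next use of 38: never. Cache: [38 58]
  7. access 58: HIT. Next use of 58: step 10. Cache: [38 58]
  8. access 34: MISS. Cache: [38 58 34]
  9. access 45: MISS. Cache: [38 58 34 45]
  10. access 58: HIT. Next use of 58: step 11. Cache: [38 58 34 45]
  11. access 58: HIT. Next use of 58: step 12. Cache: [38 58 34 45]
  12. access 58: HIT. Next use of 58: step 13. Cache: [38 58 34 45]
  13. access 58: HIT. Next use of 58: step 15. Cache: [38 58 34 45]
  14. access 34: HIT. Next use of 34: step 20. Cache: [38 58 34 45]
  15. access 58: HIT. Next use of 58: step 19. Cache: [38 58 34 45]
  16. access 45: HIT. Next use of 45: step 18. Cache: [38 58 34 45]
  17. access 15: MISS. Cache: [38 58 34 45 15]
  18. access 45: HIT. Next use of 45: never. Cache: [38 58 34 45 15]
  19. access 58: HIT. Next use of 58: never. Cache: [38 58 34 45 15]
  20. access 34: HIT. Next use of 34: never. Cache: [38 58 34 45 15]
  21. access 62: MISS, evict 38 (next use: never). Cache: [58 34 45 15 62]
Total: 15 hits, 6 misses, 1 evictions

Answer: 1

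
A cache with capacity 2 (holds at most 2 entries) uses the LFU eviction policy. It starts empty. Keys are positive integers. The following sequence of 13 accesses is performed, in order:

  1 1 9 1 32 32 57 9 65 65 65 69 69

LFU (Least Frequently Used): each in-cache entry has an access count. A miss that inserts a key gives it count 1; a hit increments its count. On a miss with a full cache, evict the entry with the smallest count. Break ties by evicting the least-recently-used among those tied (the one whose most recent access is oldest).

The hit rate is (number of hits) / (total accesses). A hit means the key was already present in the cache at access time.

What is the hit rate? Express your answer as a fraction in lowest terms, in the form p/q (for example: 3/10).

LFU simulation (capacity=2):
  1. access 1: MISS. Cache: [1(c=1)]
  2. access 1: HIT, count now 2. Cache: [1(c=2)]
  3. access 9: MISS. Cache: [9(c=1) 1(c=2)]
  4. access 1: HIT, count now 3. Cache: [9(c=1) 1(c=3)]
  5. access 32: MISS, evict 9(c=1). Cache: [32(c=1) 1(c=3)]
  6. access 32: HIT, count now 2. Cache: [32(c=2) 1(c=3)]
  7. access 57: MISS, evict 32(c=2). Cache: [57(c=1) 1(c=3)]
  8. access 9: MISS, evict 57(c=1). Cache: [9(c=1) 1(c=3)]
  9. access 65: MISS, evict 9(c=1). Cache: [65(c=1) 1(c=3)]
  10. access 65: HIT, count now 2. Cache: [65(c=2) 1(c=3)]
  11. access 65: HIT, count now 3. Cache: [1(c=3) 65(c=3)]
  12. access 69: MISS, evict 1(c=3). Cache: [69(c=1) 65(c=3)]
  13. access 69: HIT, count now 2. Cache: [69(c=2) 65(c=3)]
Total: 6 hits, 7 misses, 5 evictions

Hit rate = 6/13

Answer: 6/13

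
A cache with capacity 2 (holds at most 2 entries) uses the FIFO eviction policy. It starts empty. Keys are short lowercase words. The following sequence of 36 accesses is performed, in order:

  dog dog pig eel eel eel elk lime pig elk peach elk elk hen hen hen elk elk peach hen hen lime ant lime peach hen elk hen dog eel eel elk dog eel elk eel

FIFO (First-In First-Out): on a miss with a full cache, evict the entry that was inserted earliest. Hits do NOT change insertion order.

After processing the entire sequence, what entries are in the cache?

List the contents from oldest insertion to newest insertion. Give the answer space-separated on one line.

FIFO simulation (capacity=2):
  1. access dog: MISS. Cache (old->new): [dog]
  2. access dog: HIT. Cache (old->new): [dog]
  3. access pig: MISS. Cache (old->new): [dog pig]
  4. access eel: MISS, evict dog. Cache (old->new): [pig eel]
  5. access eel: HIT. Cache (old->new): [pig eel]
  6. access eel: HIT. Cache (old->new): [pig eel]
  7. access elk: MISS, evict pig. Cache (old->new): [eel elk]
  8. access lime: MISS, evict eel. Cache (old->new): [elk lime]
  9. access pig: MISS, evict elk. Cache (old->new): [lime pig]
  10. access elk: MISS, evict lime. Cache (old->new): [pig elk]
  11. access peach: MISS, evict pig. Cache (old->new): [elk peach]
  12. access elk: HIT. Cache (old->new): [elk peach]
  13. access elk: HIT. Cache (old->new): [elk peach]
  14. access hen: MISS, evict elk. Cache (old->new): [peach hen]
  15. access hen: HIT. Cache (old->new): [peach hen]
  16. access hen: HIT. Cache (old->new): [peach hen]
  17. access elk: MISS, evict peach. Cache (old->new): [hen elk]
  18. access elk: HIT. Cache (old->new): [hen elk]
  19. access peach: MISS, evict hen. Cache (old->new): [elk peach]
  20. access hen: MISS, evict elk. Cache (old->new): [peach hen]
  21. access hen: HIT. Cache (old->new): [peach hen]
  22. access lime: MISS, evict peach. Cache (old->new): [hen lime]
  23. access ant: MISS, evict hen. Cache (old->new): [lime ant]
  24. access lime: HIT. Cache (old->new): [lime ant]
  25. access peach: MISS, evict lime. Cache (old->new): [ant peach]
  26. access hen: MISS, evict ant. Cache (old->new): [peach hen]
  27. access elk: MISS, evict peach. Cache (old->new): [hen elk]
  28. access hen: HIT. Cache (old->new): [hen elk]
  29. access dog: MISS, evict hen. Cache (old->new): [elk dog]
  30. access eel: MISS, evict elk. Cache (old->new): [dog eel]
  31. access eel: HIT. Cache (old->new): [dog eel]
  32. access elk: MISS, evict dog. Cache (old->new): [eel elk]
  33. access dog: MISS, evict eel. Cache (old->new): [elk dog]
  34. access eel: MISS, evict elk. Cache (old->new): [dog eel]
  35. access elk: MISS, evict dog. Cache (old->new): [eel elk]
  36. access eel: HIT. Cache (old->new): [eel elk]
Total: 13 hits, 23 misses, 21 evictions

Answer: eel elk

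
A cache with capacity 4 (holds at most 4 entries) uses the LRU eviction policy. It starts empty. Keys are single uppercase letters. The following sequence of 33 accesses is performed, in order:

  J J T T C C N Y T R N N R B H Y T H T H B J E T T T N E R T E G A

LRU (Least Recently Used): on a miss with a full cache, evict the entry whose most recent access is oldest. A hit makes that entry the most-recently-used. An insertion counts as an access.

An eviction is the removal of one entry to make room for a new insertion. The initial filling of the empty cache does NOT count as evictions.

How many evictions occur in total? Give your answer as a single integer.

Answer: 13

Derivation:
LRU simulation (capacity=4):
  1. access J: MISS. Cache (LRU->MRU): [J]
  2. access J: HIT. Cache (LRU->MRU): [J]
  3. access T: MISS. Cache (LRU->MRU): [J T]
  4. access T: HIT. Cache (LRU->MRU): [J T]
  5. access C: MISS. Cache (LRU->MRU): [J T C]
  6. access C: HIT. Cache (LRU->MRU): [J T C]
  7. access N: MISS. Cache (LRU->MRU): [J T C N]
  8. access Y: MISS, evict J. Cache (LRU->MRU): [T C N Y]
  9. access T: HIT. Cache (LRU->MRU): [C N Y T]
  10. access R: MISS, evict C. Cache (LRU->MRU): [N Y T R]
  11. access N: HIT. Cache (LRU->MRU): [Y T R N]
  12. access N: HIT. Cache (LRU->MRU): [Y T R N]
  13. access R: HIT. Cache (LRU->MRU): [Y T N R]
  14. access B: MISS, evict Y. Cache (LRU->MRU): [T N R B]
  15. access H: MISS, evict T. Cache (LRU->MRU): [N R B H]
  16. access Y: MISS, evict N. Cache (LRU->MRU): [R B H Y]
  17. access T: MISS, evict R. Cache (LRU->MRU): [B H Y T]
  18. access H: HIT. Cache (LRU->MRU): [B Y T H]
  19. access T: HIT. Cache (LRU->MRU): [B Y H T]
  20. access H: HIT. Cache (LRU->MRU): [B Y T H]
  21. access B: HIT. Cache (LRU->MRU): [Y T H B]
  22. access J: MISS, evict Y. Cache (LRU->MRU): [T H B J]
  23. access E: MISS, evict T. Cache (LRU->MRU): [H B J E]
  24. access T: MISS, evict H. Cache (LRU->MRU): [B J E T]
  25. access T: HIT. Cache (LRU->MRU): [B J E T]
  26. access T: HIT. Cache (LRU->MRU): [B J E T]
  27. access N: MISS, evict B. Cache (LRU->MRU): [J E T N]
  28. access E: HIT. Cache (LRU->MRU): [J T N E]
  29. access R: MISS, evict J. Cache (LRU->MRU): [T N E R]
  30. access T: HIT. Cache (LRU->MRU): [N E R T]
  31. access E: HIT. Cache (LRU->MRU): [N R T E]
  32. access G: MISS, evict N. Cache (LRU->MRU): [R T E G]
  33. access A: MISS, evict R. Cache (LRU->MRU): [T E G A]
Total: 16 hits, 17 misses, 13 evictions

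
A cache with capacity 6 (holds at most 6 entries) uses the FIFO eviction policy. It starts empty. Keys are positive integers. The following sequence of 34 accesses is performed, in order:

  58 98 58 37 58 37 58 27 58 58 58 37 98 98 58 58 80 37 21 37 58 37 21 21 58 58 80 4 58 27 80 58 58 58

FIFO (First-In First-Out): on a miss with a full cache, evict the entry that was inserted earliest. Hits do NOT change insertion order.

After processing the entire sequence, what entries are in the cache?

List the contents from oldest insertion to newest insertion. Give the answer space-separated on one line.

FIFO simulation (capacity=6):
  1. access 58: MISS. Cache (old->new): [58]
  2. access 98: MISS. Cache (old->new): [58 98]
  3. access 58: HIT. Cache (old->new): [58 98]
  4. access 37: MISS. Cache (old->new): [58 98 37]
  5. access 58: HIT. Cache (old->new): [58 98 37]
  6. access 37: HIT. Cache (old->new): [58 98 37]
  7. access 58: HIT. Cache (old->new): [58 98 37]
  8. access 27: MISS. Cache (old->new): [58 98 37 27]
  9. access 58: HIT. Cache (old->new): [58 98 37 27]
  10. access 58: HIT. Cache (old->new): [58 98 37 27]
  11. access 58: HIT. Cache (old->new): [58 98 37 27]
  12. access 37: HIT. Cache (old->new): [58 98 37 27]
  13. access 98: HIT. Cache (old->new): [58 98 37 27]
  14. access 98: HIT. Cache (old->new): [58 98 37 27]
  15. access 58: HIT. Cache (old->new): [58 98 37 27]
  16. access 58: HIT. Cache (old->new): [58 98 37 27]
  17. access 80: MISS. Cache (old->new): [58 98 37 27 80]
  18. access 37: HIT. Cache (old->new): [58 98 37 27 80]
  19. access 21: MISS. Cache (old->new): [58 98 37 27 80 21]
  20. access 37: HIT. Cache (old->new): [58 98 37 27 80 21]
  21. access 58: HIT. Cache (old->new): [58 98 37 27 80 21]
  22. access 37: HIT. Cache (old->new): [58 98 37 27 80 21]
  23. access 21: HIT. Cache (old->new): [58 98 37 27 80 21]
  24. access 21: HIT. Cache (old->new): [58 98 37 27 80 21]
  25. access 58: HIT. Cache (old->new): [58 98 37 27 80 21]
  26. access 58: HIT. Cache (old->new): [58 98 37 27 80 21]
  27. access 80: HIT. Cache (old->new): [58 98 37 27 80 21]
  28. access 4: MISS, evict 58. Cache (old->new): [98 37 27 80 21 4]
  29. access 58: MISS, evict 98. Cache (old->new): [37 27 80 21 4 58]
  30. access 27: HIT. Cache (old->new): [37 27 80 21 4 58]
  31. access 80: HIT. Cache (old->new): [37 27 80 21 4 58]
  32. access 58: HIT. Cache (old->new): [37 27 80 21 4 58]
  33. access 58: HIT. Cache (old->new): [37 27 80 21 4 58]
  34. access 58: HIT. Cache (old->new): [37 27 80 21 4 58]
Total: 26 hits, 8 misses, 2 evictions

Answer: 37 27 80 21 4 58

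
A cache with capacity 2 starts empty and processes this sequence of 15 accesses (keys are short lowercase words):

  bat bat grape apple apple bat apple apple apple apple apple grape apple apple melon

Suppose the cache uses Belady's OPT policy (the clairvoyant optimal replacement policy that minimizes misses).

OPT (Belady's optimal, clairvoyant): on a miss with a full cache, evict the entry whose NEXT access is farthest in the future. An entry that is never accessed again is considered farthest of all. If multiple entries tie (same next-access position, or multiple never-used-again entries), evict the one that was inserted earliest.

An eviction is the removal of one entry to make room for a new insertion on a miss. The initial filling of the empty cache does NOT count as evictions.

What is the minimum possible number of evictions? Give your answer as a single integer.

Answer: 3

Derivation:
OPT (Belady) simulation (capacity=2):
  1. access bat: MISS. Cache: [bat]
  2. access bat: HIT. Next use of bat: step 6. Cache: [bat]
  3. access grape: MISS. Cache: [bat grape]
  4. access apple: MISS, evict grape (next use: step 12). Cache: [bat apple]
  5. access apple: HIT. Next use of apple: step 7. Cache: [bat apple]
  6. access bat: HIT. Next use of bat: never. Cache: [bat apple]
  7. access apple: HIT. Next use of apple: step 8. Cache: [bat apple]
  8. access apple: HIT. Next use of apple: step 9. Cache: [bat apple]
  9. access apple: HIT. Next use of apple: step 10. Cache: [bat apple]
  10. access apple: HIT. Next use of apple: step 11. Cache: [bat apple]
  11. access apple: HIT. Next use of apple: step 13. Cache: [bat apple]
  12. access grape: MISS, evict bat (next use: never). Cache: [apple grape]
  13. access apple: HIT. Next use of apple: step 14. Cache: [apple grape]
  14. access apple: HIT. Next use of apple: never. Cache: [apple grape]
  15. access melon: MISS, evict apple (next use: never). Cache: [grape melon]
Total: 10 hits, 5 misses, 3 evictions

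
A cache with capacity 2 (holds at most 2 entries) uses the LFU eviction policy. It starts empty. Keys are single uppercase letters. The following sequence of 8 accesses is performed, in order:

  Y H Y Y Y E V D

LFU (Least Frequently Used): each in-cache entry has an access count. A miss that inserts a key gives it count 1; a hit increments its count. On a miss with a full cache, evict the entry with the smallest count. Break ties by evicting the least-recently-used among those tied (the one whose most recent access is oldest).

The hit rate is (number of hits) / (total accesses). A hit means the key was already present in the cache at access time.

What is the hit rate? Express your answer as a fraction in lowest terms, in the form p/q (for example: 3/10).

LFU simulation (capacity=2):
  1. access Y: MISS. Cache: [Y(c=1)]
  2. access H: MISS. Cache: [Y(c=1) H(c=1)]
  3. access Y: HIT, count now 2. Cache: [H(c=1) Y(c=2)]
  4. access Y: HIT, count now 3. Cache: [H(c=1) Y(c=3)]
  5. access Y: HIT, count now 4. Cache: [H(c=1) Y(c=4)]
  6. access E: MISS, evict H(c=1). Cache: [E(c=1) Y(c=4)]
  7. access V: MISS, evict E(c=1). Cache: [V(c=1) Y(c=4)]
  8. access D: MISS, evict V(c=1). Cache: [D(c=1) Y(c=4)]
Total: 3 hits, 5 misses, 3 evictions

Hit rate = 3/8

Answer: 3/8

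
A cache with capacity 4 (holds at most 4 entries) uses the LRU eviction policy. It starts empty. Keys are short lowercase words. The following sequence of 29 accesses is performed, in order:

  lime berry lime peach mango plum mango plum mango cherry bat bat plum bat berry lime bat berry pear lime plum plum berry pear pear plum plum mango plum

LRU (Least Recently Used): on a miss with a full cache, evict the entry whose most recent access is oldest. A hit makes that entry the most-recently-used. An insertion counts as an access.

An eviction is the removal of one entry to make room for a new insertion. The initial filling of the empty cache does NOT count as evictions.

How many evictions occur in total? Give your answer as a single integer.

LRU simulation (capacity=4):
  1. access lime: MISS. Cache (LRU->MRU): [lime]
  2. access berry: MISS. Cache (LRU->MRU): [lime berry]
  3. access lime: HIT. Cache (LRU->MRU): [berry lime]
  4. access peach: MISS. Cache (LRU->MRU): [berry lime peach]
  5. access mango: MISS. Cache (LRU->MRU): [berry lime peach mango]
  6. access plum: MISS, evict berry. Cache (LRU->MRU): [lime peach mango plum]
  7. access mango: HIT. Cache (LRU->MRU): [lime peach plum mango]
  8. access plum: HIT. Cache (LRU->MRU): [lime peach mango plum]
  9. access mango: HIT. Cache (LRU->MRU): [lime peach plum mango]
  10. access cherry: MISS, evict lime. Cache (LRU->MRU): [peach plum mango cherry]
  11. access bat: MISS, evict peach. Cache (LRU->MRU): [plum mango cherry bat]
  12. access bat: HIT. Cache (LRU->MRU): [plum mango cherry bat]
  13. access plum: HIT. Cache (LRU->MRU): [mango cherry bat plum]
  14. access bat: HIT. Cache (LRU->MRU): [mango cherry plum bat]
  15. access berry: MISS, evict mango. Cache (LRU->MRU): [cherry plum bat berry]
  16. access lime: MISS, evict cherry. Cache (LRU->MRU): [plum bat berry lime]
  17. access bat: HIT. Cache (LRU->MRU): [plum berry lime bat]
  18. access berry: HIT. Cache (LRU->MRU): [plum lime bat berry]
  19. access pear: MISS, evict plum. Cache (LRU->MRU): [lime bat berry pear]
  20. access lime: HIT. Cache (LRU->MRU): [bat berry pear lime]
  21. access plum: MISS, evict bat. Cache (LRU->MRU): [berry pear lime plum]
  22. access plum: HIT. Cache (LRU->MRU): [berry pear lime plum]
  23. access berry: HIT. Cache (LRU->MRU): [pear lime plum berry]
  24. access pear: HIT. Cache (LRU->MRU): [lime plum berry pear]
  25. access pear: HIT. Cache (LRU->MRU): [lime plum berry pear]
  26. access plum: HIT. Cache (LRU->MRU): [lime berry pear plum]
  27. access plum: HIT. Cache (LRU->MRU): [lime berry pear plum]
  28. access mango: MISS, evict lime. Cache (LRU->MRU): [berry pear plum mango]
  29. access plum: HIT. Cache (LRU->MRU): [berry pear mango plum]
Total: 17 hits, 12 misses, 8 evictions

Answer: 8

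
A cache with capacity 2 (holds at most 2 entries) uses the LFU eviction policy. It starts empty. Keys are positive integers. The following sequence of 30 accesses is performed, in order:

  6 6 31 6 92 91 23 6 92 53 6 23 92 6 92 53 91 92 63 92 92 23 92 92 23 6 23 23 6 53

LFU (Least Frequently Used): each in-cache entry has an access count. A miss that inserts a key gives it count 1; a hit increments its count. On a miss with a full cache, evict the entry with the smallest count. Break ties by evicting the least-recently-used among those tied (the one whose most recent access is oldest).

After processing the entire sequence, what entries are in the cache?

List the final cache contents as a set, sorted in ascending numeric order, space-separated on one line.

LFU simulation (capacity=2):
  1. access 6: MISS. Cache: [6(c=1)]
  2. access 6: HIT, count now 2. Cache: [6(c=2)]
  3. access 31: MISS. Cache: [31(c=1) 6(c=2)]
  4. access 6: HIT, count now 3. Cache: [31(c=1) 6(c=3)]
  5. access 92: MISS, evict 31(c=1). Cache: [92(c=1) 6(c=3)]
  6. access 91: MISS, evict 92(c=1). Cache: [91(c=1) 6(c=3)]
  7. access 23: MISS, evict 91(c=1). Cache: [23(c=1) 6(c=3)]
  8. access 6: HIT, count now 4. Cache: [23(c=1) 6(c=4)]
  9. access 92: MISS, evict 23(c=1). Cache: [92(c=1) 6(c=4)]
  10. access 53: MISS, evict 92(c=1). Cache: [53(c=1) 6(c=4)]
  11. access 6: HIT, count now 5. Cache: [53(c=1) 6(c=5)]
  12. access 23: MISS, evict 53(c=1). Cache: [23(c=1) 6(c=5)]
  13. access 92: MISS, evict 23(c=1). Cache: [92(c=1) 6(c=5)]
  14. access 6: HIT, count now 6. Cache: [92(c=1) 6(c=6)]
  15. access 92: HIT, count now 2. Cache: [92(c=2) 6(c=6)]
  16. access 53: MISS, evict 92(c=2). Cache: [53(c=1) 6(c=6)]
  17. access 91: MISS, evict 53(c=1). Cache: [91(c=1) 6(c=6)]
  18. access 92: MISS, evict 91(c=1). Cache: [92(c=1) 6(c=6)]
  19. access 63: MISS, evict 92(c=1). Cache: [63(c=1) 6(c=6)]
  20. access 92: MISS, evict 63(c=1). Cache: [92(c=1) 6(c=6)]
  21. access 92: HIT, count now 2. Cache: [92(c=2) 6(c=6)]
  22. access 23: MISS, evict 92(c=2). Cache: [23(c=1) 6(c=6)]
  23. access 92: MISS, evict 23(c=1). Cache: [92(c=1) 6(c=6)]
  24. access 92: HIT, count now 2. Cache: [92(c=2) 6(c=6)]
  25. access 23: MISS, evict 92(c=2). Cache: [23(c=1) 6(c=6)]
  26. access 6: HIT, count now 7. Cache: [23(c=1) 6(c=7)]
  27. access 23: HIT, count now 2. Cache: [23(c=2) 6(c=7)]
  28. access 23: HIT, count now 3. Cache: [23(c=3) 6(c=7)]
  29. access 6: HIT, count now 8. Cache: [23(c=3) 6(c=8)]
  30. access 53: MISS, evict 23(c=3). Cache: [53(c=1) 6(c=8)]
Total: 12 hits, 18 misses, 16 evictions

Answer: 6 53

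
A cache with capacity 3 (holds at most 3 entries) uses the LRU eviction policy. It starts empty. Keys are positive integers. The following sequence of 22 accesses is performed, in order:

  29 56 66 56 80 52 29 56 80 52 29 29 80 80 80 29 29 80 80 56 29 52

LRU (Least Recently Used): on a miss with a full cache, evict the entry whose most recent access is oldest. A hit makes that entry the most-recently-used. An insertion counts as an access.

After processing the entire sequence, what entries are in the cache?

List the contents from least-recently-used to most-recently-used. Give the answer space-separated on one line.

Answer: 56 29 52

Derivation:
LRU simulation (capacity=3):
  1. access 29: MISS. Cache (LRU->MRU): [29]
  2. access 56: MISS. Cache (LRU->MRU): [29 56]
  3. access 66: MISS. Cache (LRU->MRU): [29 56 66]
  4. access 56: HIT. Cache (LRU->MRU): [29 66 56]
  5. access 80: MISS, evict 29. Cache (LRU->MRU): [66 56 80]
  6. access 52: MISS, evict 66. Cache (LRU->MRU): [56 80 52]
  7. access 29: MISS, evict 56. Cache (LRU->MRU): [80 52 29]
  8. access 56: MISS, evict 80. Cache (LRU->MRU): [52 29 56]
  9. access 80: MISS, evict 52. Cache (LRU->MRU): [29 56 80]
  10. access 52: MISS, evict 29. Cache (LRU->MRU): [56 80 52]
  11. access 29: MISS, evict 56. Cache (LRU->MRU): [80 52 29]
  12. access 29: HIT. Cache (LRU->MRU): [80 52 29]
  13. access 80: HIT. Cache (LRU->MRU): [52 29 80]
  14. access 80: HIT. Cache (LRU->MRU): [52 29 80]
  15. access 80: HIT. Cache (LRU->MRU): [52 29 80]
  16. access 29: HIT. Cache (LRU->MRU): [52 80 29]
  17. access 29: HIT. Cache (LRU->MRU): [52 80 29]
  18. access 80: HIT. Cache (LRU->MRU): [52 29 80]
  19. access 80: HIT. Cache (LRU->MRU): [52 29 80]
  20. access 56: MISS, evict 52. Cache (LRU->MRU): [29 80 56]
  21. access 29: HIT. Cache (LRU->MRU): [80 56 29]
  22. access 52: MISS, evict 80. Cache (LRU->MRU): [56 29 52]
Total: 10 hits, 12 misses, 9 evictions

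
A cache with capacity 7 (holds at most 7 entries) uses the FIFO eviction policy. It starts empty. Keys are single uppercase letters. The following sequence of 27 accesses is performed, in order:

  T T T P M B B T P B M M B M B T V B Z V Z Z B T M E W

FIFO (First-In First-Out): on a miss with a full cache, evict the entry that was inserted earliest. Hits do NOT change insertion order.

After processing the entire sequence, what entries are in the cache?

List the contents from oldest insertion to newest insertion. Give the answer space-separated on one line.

Answer: P M B V Z E W

Derivation:
FIFO simulation (capacity=7):
  1. access T: MISS. Cache (old->new): [T]
  2. access T: HIT. Cache (old->new): [T]
  3. access T: HIT. Cache (old->new): [T]
  4. access P: MISS. Cache (old->new): [T P]
  5. access M: MISS. Cache (old->new): [T P M]
  6. access B: MISS. Cache (old->new): [T P M B]
  7. access B: HIT. Cache (old->new): [T P M B]
  8. access T: HIT. Cache (old->new): [T P M B]
  9. access P: HIT. Cache (old->new): [T P M B]
  10. access B: HIT. Cache (old->new): [T P M B]
  11. access M: HIT. Cache (old->new): [T P M B]
  12. access M: HIT. Cache (old->new): [T P M B]
  13. access B: HIT. Cache (old->new): [T P M B]
  14. access M: HIT. Cache (old->new): [T P M B]
  15. access B: HIT. Cache (old->new): [T P M B]
  16. access T: HIT. Cache (old->new): [T P M B]
  17. access V: MISS. Cache (old->new): [T P M B V]
  18. access B: HIT. Cache (old->new): [T P M B V]
  19. access Z: MISS. Cache (old->new): [T P M B V Z]
  20. access V: HIT. Cache (old->new): [T P M B V Z]
  21. access Z: HIT. Cache (old->new): [T P M B V Z]
  22. access Z: HIT. Cache (old->new): [T P M B V Z]
  23. access B: HIT. Cache (old->new): [T P M B V Z]
  24. access T: HIT. Cache (old->new): [T P M B V Z]
  25. access M: HIT. Cache (old->new): [T P M B V Z]
  26. access E: MISS. Cache (old->new): [T P M B V Z E]
  27. access W: MISS, evict T. Cache (old->new): [P M B V Z E W]
Total: 19 hits, 8 misses, 1 evictions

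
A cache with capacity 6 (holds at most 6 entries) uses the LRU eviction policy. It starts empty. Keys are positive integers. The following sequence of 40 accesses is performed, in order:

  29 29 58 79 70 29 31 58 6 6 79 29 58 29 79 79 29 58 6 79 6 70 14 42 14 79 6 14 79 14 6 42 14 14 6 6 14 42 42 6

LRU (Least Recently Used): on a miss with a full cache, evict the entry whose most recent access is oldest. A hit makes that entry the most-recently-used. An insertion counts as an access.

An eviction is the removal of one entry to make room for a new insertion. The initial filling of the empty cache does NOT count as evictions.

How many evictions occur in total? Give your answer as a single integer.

Answer: 2

Derivation:
LRU simulation (capacity=6):
  1. access 29: MISS. Cache (LRU->MRU): [29]
  2. access 29: HIT. Cache (LRU->MRU): [29]
  3. access 58: MISS. Cache (LRU->MRU): [29 58]
  4. access 79: MISS. Cache (LRU->MRU): [29 58 79]
  5. access 70: MISS. Cache (LRU->MRU): [29 58 79 70]
  6. access 29: HIT. Cache (LRU->MRU): [58 79 70 29]
  7. access 31: MISS. Cache (LRU->MRU): [58 79 70 29 31]
  8. access 58: HIT. Cache (LRU->MRU): [79 70 29 31 58]
  9. access 6: MISS. Cache (LRU->MRU): [79 70 29 31 58 6]
  10. access 6: HIT. Cache (LRU->MRU): [79 70 29 31 58 6]
  11. access 79: HIT. Cache (LRU->MRU): [70 29 31 58 6 79]
  12. access 29: HIT. Cache (LRU->MRU): [70 31 58 6 79 29]
  13. access 58: HIT. Cache (LRU->MRU): [70 31 6 79 29 58]
  14. access 29: HIT. Cache (LRU->MRU): [70 31 6 79 58 29]
  15. access 79: HIT. Cache (LRU->MRU): [70 31 6 58 29 79]
  16. access 79: HIT. Cache (LRU->MRU): [70 31 6 58 29 79]
  17. access 29: HIT. Cache (LRU->MRU): [70 31 6 58 79 29]
  18. access 58: HIT. Cache (LRU->MRU): [70 31 6 79 29 58]
  19. access 6: HIT. Cache (LRU->MRU): [70 31 79 29 58 6]
  20. access 79: HIT. Cache (LRU->MRU): [70 31 29 58 6 79]
  21. access 6: HIT. Cache (LRU->MRU): [70 31 29 58 79 6]
  22. access 70: HIT. Cache (LRU->MRU): [31 29 58 79 6 70]
  23. access 14: MISS, evict 31. Cache (LRU->MRU): [29 58 79 6 70 14]
  24. access 42: MISS, evict 29. Cache (LRU->MRU): [58 79 6 70 14 42]
  25. access 14: HIT. Cache (LRU->MRU): [58 79 6 70 42 14]
  26. access 79: HIT. Cache (LRU->MRU): [58 6 70 42 14 79]
  27. access 6: HIT. Cache (LRU->MRU): [58 70 42 14 79 6]
  28. access 14: HIT. Cache (LRU->MRU): [58 70 42 79 6 14]
  29. access 79: HIT. Cache (LRU->MRU): [58 70 42 6 14 79]
  30. access 14: HIT. Cache (LRU->MRU): [58 70 42 6 79 14]
  31. access 6: HIT. Cache (LRU->MRU): [58 70 42 79 14 6]
  32. access 42: HIT. Cache (LRU->MRU): [58 70 79 14 6 42]
  33. access 14: HIT. Cache (LRU->MRU): [58 70 79 6 42 14]
  34. access 14: HIT. Cache (LRU->MRU): [58 70 79 6 42 14]
  35. access 6: HIT. Cache (LRU->MRU): [58 70 79 42 14 6]
  36. access 6: HIT. Cache (LRU->MRU): [58 70 79 42 14 6]
  37. access 14: HIT. Cache (LRU->MRU): [58 70 79 42 6 14]
  38. access 42: HIT. Cache (LRU->MRU): [58 70 79 6 14 42]
  39. access 42: HIT. Cache (LRU->MRU): [58 70 79 6 14 42]
  40. access 6: HIT. Cache (LRU->MRU): [58 70 79 14 42 6]
Total: 32 hits, 8 misses, 2 evictions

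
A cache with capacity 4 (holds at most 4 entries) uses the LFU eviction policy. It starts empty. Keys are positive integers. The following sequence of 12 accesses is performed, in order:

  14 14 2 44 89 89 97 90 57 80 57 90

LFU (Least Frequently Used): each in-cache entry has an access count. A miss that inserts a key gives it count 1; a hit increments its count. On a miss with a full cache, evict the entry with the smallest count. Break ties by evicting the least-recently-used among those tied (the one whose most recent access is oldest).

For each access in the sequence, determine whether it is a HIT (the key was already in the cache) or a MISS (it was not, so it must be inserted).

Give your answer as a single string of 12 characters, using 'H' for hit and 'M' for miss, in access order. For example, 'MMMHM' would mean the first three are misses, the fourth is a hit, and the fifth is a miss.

Answer: MHMMMHMMMMHM

Derivation:
LFU simulation (capacity=4):
  1. access 14: MISS. Cache: [14(c=1)]
  2. access 14: HIT, count now 2. Cache: [14(c=2)]
  3. access 2: MISS. Cache: [2(c=1) 14(c=2)]
  4. access 44: MISS. Cache: [2(c=1) 44(c=1) 14(c=2)]
  5. access 89: MISS. Cache: [2(c=1) 44(c=1) 89(c=1) 14(c=2)]
  6. access 89: HIT, count now 2. Cache: [2(c=1) 44(c=1) 14(c=2) 89(c=2)]
  7. access 97: MISS, evict 2(c=1). Cache: [44(c=1) 97(c=1) 14(c=2) 89(c=2)]
  8. access 90: MISS, evict 44(c=1). Cache: [97(c=1) 90(c=1) 14(c=2) 89(c=2)]
  9. access 57: MISS, evict 97(c=1). Cache: [90(c=1) 57(c=1) 14(c=2) 89(c=2)]
  10. access 80: MISS, evict 90(c=1). Cache: [57(c=1) 80(c=1) 14(c=2) 89(c=2)]
  11. access 57: HIT, count now 2. Cache: [80(c=1) 14(c=2) 89(c=2) 57(c=2)]
  12. access 90: MISS, evict 80(c=1). Cache: [90(c=1) 14(c=2) 89(c=2) 57(c=2)]
Total: 3 hits, 9 misses, 5 evictions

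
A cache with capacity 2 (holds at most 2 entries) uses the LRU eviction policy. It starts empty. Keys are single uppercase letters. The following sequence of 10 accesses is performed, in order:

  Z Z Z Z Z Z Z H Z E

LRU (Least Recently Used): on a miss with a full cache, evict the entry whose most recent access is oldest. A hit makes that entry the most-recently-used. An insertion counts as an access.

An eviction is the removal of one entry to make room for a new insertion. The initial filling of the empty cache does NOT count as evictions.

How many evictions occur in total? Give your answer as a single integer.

Answer: 1

Derivation:
LRU simulation (capacity=2):
  1. access Z: MISS. Cache (LRU->MRU): [Z]
  2. access Z: HIT. Cache (LRU->MRU): [Z]
  3. access Z: HIT. Cache (LRU->MRU): [Z]
  4. access Z: HIT. Cache (LRU->MRU): [Z]
  5. access Z: HIT. Cache (LRU->MRU): [Z]
  6. access Z: HIT. Cache (LRU->MRU): [Z]
  7. access Z: HIT. Cache (LRU->MRU): [Z]
  8. access H: MISS. Cache (LRU->MRU): [Z H]
  9. access Z: HIT. Cache (LRU->MRU): [H Z]
  10. access E: MISS, evict H. Cache (LRU->MRU): [Z E]
Total: 7 hits, 3 misses, 1 evictions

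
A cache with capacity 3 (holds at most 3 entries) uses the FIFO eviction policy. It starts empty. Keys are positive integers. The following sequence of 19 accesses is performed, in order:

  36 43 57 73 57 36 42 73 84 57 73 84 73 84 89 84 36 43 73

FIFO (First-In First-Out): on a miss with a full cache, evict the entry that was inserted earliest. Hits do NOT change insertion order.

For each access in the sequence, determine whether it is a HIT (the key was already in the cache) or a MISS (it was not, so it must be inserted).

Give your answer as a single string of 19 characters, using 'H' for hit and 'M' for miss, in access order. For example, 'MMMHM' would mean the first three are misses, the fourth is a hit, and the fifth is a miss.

Answer: MMMMHMMHMMMHHHMMMMM

Derivation:
FIFO simulation (capacity=3):
  1. access 36: MISS. Cache (old->new): [36]
  2. access 43: MISS. Cache (old->new): [36 43]
  3. access 57: MISS. Cache (old->new): [36 43 57]
  4. access 73: MISS, evict 36. Cache (old->new): [43 57 73]
  5. access 57: HIT. Cache (old->new): [43 57 73]
  6. access 36: MISS, evict 43. Cache (old->new): [57 73 36]
  7. access 42: MISS, evict 57. Cache (old->new): [73 36 42]
  8. access 73: HIT. Cache (old->new): [73 36 42]
  9. access 84: MISS, evict 73. Cache (old->new): [36 42 84]
  10. access 57: MISS, evict 36. Cache (old->new): [42 84 57]
  11. access 73: MISS, evict 42. Cache (old->new): [84 57 73]
  12. access 84: HIT. Cache (old->new): [84 57 73]
  13. access 73: HIT. Cache (old->new): [84 57 73]
  14. access 84: HIT. Cache (old->new): [84 57 73]
  15. access 89: MISS, evict 84. Cache (old->new): [57 73 89]
  16. access 84: MISS, evict 57. Cache (old->new): [73 89 84]
  17. access 36: MISS, evict 73. Cache (old->new): [89 84 36]
  18. access 43: MISS, evict 89. Cache (old->new): [84 36 43]
  19. access 73: MISS, evict 84. Cache (old->new): [36 43 73]
Total: 5 hits, 14 misses, 11 evictions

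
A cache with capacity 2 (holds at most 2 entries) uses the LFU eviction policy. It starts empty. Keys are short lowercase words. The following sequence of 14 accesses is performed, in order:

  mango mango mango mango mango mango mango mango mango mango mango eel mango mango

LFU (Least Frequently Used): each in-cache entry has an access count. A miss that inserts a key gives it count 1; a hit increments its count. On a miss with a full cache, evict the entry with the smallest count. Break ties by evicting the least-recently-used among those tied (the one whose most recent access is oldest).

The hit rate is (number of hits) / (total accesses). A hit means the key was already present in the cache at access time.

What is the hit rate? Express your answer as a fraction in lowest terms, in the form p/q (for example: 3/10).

LFU simulation (capacity=2):
  1. access mango: MISS. Cache: [mango(c=1)]
  2. access mango: HIT, count now 2. Cache: [mango(c=2)]
  3. access mango: HIT, count now 3. Cache: [mango(c=3)]
  4. access mango: HIT, count now 4. Cache: [mango(c=4)]
  5. access mango: HIT, count now 5. Cache: [mango(c=5)]
  6. access mango: HIT, count now 6. Cache: [mango(c=6)]
  7. access mango: HIT, count now 7. Cache: [mango(c=7)]
  8. access mango: HIT, count now 8. Cache: [mango(c=8)]
  9. access mango: HIT, count now 9. Cache: [mango(c=9)]
  10. access mango: HIT, count now 10. Cache: [mango(c=10)]
  11. access mango: HIT, count now 11. Cache: [mango(c=11)]
  12. access eel: MISS. Cache: [eel(c=1) mango(c=11)]
  13. access mango: HIT, count now 12. Cache: [eel(c=1) mango(c=12)]
  14. access mango: HIT, count now 13. Cache: [eel(c=1) mango(c=13)]
Total: 12 hits, 2 misses, 0 evictions

Hit rate = 12/14 = 6/7

Answer: 6/7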